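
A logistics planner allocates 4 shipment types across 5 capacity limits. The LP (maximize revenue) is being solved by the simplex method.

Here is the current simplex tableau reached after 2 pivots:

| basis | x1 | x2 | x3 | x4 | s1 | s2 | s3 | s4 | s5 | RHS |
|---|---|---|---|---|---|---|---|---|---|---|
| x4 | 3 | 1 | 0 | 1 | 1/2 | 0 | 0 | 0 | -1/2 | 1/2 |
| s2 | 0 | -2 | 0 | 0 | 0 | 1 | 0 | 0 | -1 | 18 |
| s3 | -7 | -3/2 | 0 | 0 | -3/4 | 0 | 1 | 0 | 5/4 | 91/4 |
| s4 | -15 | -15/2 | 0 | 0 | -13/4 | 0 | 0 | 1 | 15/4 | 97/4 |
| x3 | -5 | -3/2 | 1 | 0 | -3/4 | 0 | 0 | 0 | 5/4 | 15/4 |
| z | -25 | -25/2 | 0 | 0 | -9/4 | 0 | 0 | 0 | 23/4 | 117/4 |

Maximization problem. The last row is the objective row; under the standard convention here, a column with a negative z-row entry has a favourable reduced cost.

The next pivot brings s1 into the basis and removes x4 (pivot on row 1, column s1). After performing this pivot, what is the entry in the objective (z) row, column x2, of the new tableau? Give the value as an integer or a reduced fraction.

Pivot element is row 1, column s1: 1/2.
Normalize row 1: new (row 1, x2) = 1/(1/2) = 2.
z-row ← z-row − (-9/4)·(new row 1): -25/2 − (-9/4)·2 = -8.

-8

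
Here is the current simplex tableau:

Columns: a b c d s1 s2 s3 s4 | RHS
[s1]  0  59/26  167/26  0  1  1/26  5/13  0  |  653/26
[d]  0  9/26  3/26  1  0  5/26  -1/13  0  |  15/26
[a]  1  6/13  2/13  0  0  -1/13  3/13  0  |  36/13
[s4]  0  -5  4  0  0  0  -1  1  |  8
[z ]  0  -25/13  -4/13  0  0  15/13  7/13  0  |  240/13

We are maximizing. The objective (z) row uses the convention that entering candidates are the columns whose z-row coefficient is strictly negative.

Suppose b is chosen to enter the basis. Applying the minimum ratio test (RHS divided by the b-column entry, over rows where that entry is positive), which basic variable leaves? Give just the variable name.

d

Ratios: row 1 (s1): (653/26)/(59/26) = 653/59; row 2 (d): (15/26)/(9/26) = 5/3; row 3 (a): (36/13)/(6/13) = 6; row 4 (s4): entry -5 ≤ 0, skip.
Minimum ratio 5/3 is in the d row, so d leaves.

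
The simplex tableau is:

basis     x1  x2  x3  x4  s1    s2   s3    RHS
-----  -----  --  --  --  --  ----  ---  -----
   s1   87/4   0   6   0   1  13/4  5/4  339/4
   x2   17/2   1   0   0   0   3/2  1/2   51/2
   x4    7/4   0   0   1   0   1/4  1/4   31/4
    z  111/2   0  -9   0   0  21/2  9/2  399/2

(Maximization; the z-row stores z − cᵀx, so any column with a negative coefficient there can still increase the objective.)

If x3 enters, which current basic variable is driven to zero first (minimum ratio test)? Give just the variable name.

Ratios: row 1 (s1): (339/4)/6 = 113/8; row 2 (x2): entry 0 ≤ 0, skip; row 3 (x4): entry 0 ≤ 0, skip.
Minimum ratio 113/8 is in the s1 row, so s1 leaves.

s1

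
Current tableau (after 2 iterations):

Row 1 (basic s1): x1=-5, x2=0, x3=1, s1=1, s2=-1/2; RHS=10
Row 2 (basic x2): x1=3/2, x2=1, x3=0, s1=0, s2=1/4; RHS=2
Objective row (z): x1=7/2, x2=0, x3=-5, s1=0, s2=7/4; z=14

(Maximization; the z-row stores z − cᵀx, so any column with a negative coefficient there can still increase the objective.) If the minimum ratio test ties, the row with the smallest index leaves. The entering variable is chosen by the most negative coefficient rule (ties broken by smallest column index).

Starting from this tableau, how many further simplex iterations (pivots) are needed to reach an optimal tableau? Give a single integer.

pivot: x3 in, s1 out → z = 64
pivot: x1 in, x2 out → z = 278/3
No improving column remains; optimal.

2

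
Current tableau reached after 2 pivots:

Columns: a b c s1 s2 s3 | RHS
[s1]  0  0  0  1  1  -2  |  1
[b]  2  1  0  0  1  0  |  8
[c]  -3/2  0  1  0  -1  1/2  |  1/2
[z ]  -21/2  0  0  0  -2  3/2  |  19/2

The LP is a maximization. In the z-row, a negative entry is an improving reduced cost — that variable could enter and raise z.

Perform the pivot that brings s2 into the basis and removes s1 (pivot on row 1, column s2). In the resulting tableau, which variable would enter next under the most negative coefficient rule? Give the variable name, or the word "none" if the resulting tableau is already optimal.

a

Pivot element 1. New z-row = old z-row − (-2)·(row 1/1).
Updated z-row coefficients: a: -21/2, b: 0, c: 0, s1: 2, s2: 0, s3: -5/2.
The most negative is -21/2 in column a, so a would enter next.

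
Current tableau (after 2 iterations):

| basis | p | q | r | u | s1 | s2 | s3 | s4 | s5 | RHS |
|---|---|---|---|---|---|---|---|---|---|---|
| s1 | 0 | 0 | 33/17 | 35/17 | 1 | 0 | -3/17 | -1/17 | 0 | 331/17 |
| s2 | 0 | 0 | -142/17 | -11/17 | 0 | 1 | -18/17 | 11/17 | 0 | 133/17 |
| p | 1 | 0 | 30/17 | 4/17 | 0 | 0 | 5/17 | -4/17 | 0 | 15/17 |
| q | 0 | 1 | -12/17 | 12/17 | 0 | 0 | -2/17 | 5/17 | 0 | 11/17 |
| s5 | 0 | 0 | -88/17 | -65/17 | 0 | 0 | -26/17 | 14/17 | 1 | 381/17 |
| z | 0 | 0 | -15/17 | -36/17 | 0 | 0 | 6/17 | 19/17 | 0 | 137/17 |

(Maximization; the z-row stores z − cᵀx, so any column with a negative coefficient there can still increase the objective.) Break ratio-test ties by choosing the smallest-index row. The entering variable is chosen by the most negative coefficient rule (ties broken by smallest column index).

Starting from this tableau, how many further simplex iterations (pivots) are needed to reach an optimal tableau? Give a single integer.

2

pivot: u in, q out → z = 10
pivot: r in, p out → z = 11
No improving column remains; optimal.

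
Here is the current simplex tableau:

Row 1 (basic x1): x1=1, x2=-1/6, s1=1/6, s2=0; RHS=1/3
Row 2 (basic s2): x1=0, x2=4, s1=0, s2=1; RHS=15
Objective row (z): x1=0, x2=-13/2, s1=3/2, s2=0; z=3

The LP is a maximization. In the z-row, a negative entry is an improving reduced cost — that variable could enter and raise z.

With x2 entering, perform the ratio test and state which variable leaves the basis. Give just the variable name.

s2

Ratios: row 1 (x1): entry -1/6 ≤ 0, skip; row 2 (s2): 15/4 = 15/4.
Minimum ratio 15/4 is in the s2 row, so s2 leaves.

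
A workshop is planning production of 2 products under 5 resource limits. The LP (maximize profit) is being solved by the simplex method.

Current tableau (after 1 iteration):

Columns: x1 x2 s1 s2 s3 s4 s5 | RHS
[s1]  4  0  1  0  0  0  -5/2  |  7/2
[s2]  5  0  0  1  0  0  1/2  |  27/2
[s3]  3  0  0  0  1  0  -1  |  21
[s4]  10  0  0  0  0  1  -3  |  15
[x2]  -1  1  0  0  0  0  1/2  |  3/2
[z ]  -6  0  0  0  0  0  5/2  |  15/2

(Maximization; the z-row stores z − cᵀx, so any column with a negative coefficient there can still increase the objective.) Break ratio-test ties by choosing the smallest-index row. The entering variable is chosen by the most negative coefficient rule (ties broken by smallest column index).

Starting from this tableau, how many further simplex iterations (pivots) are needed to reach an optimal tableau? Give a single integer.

2

pivot: x1 in, s1 out → z = 51/4
pivot: s5 in, s4 out → z = 197/13
No improving column remains; optimal.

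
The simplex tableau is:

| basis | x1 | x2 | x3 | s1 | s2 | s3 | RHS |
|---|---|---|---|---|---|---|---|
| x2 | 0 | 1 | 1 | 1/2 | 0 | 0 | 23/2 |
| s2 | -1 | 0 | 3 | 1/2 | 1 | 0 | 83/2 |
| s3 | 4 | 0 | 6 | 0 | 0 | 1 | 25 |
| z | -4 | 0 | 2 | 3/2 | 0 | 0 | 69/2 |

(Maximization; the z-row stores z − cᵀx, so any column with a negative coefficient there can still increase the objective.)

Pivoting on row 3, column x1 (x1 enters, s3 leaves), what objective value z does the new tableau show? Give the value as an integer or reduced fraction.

Minimum ratio for x1: 25/4 = 25/4.
z changes by −(z-row coeff of x1)·ratio = −(-4)·(25/4) = 25.
New z = 69/2 + 25 = 119/2.

119/2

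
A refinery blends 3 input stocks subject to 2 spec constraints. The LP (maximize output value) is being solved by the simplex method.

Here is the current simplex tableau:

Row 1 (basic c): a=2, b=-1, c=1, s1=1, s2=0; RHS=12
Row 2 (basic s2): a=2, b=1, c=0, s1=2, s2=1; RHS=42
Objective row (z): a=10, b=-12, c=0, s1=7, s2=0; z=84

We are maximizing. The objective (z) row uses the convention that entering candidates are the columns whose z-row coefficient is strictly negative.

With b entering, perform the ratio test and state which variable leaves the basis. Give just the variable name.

Ratios: row 1 (c): entry -1 ≤ 0, skip; row 2 (s2): 42/1 = 42.
Minimum ratio 42 is in the s2 row, so s2 leaves.

s2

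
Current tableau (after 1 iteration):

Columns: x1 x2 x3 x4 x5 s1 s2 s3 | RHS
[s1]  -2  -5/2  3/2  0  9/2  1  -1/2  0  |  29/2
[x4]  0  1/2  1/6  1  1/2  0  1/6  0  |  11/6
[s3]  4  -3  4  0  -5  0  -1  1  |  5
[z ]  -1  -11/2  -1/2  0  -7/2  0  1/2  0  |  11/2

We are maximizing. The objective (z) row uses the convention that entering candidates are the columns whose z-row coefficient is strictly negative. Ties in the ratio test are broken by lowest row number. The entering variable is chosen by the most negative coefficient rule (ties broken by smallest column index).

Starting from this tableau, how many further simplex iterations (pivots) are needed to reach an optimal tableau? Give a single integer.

pivot: x2 in, x4 out → z = 77/3
pivot: x1 in, s3 out → z = 89/3
No improving column remains; optimal.

2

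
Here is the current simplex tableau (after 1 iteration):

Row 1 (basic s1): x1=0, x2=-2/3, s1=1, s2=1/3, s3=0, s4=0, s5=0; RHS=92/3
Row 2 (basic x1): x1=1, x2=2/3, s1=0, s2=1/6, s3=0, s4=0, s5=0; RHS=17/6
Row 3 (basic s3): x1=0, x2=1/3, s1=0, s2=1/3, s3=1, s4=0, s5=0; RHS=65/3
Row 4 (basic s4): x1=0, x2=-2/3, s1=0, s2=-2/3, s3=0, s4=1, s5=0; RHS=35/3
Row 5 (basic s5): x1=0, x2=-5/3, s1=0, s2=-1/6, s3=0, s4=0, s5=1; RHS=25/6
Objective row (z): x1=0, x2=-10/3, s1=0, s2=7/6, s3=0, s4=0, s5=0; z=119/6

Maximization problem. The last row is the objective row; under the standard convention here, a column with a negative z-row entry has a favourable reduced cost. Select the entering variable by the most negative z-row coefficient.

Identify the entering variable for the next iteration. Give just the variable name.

Objective-row coefficients: x1: 0, x2: -10/3, s1: 0, s2: 7/6, s3: 0, s4: 0, s5: 0.
The most negative is -10/3 in column x2, so x2 enters.

x2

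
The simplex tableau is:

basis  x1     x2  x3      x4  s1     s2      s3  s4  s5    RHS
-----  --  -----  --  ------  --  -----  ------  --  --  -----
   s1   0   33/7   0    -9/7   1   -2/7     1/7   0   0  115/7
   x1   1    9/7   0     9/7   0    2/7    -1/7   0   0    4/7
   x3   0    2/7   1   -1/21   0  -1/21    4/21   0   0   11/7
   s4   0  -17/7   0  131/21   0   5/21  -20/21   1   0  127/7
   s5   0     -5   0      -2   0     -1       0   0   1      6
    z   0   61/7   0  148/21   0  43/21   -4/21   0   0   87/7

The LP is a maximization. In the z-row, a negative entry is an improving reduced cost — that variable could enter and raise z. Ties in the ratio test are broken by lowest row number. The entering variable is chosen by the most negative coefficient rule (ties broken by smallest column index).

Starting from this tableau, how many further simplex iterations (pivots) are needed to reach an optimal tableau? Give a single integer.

1

pivot: s3 in, x3 out → z = 14
No improving column remains; optimal.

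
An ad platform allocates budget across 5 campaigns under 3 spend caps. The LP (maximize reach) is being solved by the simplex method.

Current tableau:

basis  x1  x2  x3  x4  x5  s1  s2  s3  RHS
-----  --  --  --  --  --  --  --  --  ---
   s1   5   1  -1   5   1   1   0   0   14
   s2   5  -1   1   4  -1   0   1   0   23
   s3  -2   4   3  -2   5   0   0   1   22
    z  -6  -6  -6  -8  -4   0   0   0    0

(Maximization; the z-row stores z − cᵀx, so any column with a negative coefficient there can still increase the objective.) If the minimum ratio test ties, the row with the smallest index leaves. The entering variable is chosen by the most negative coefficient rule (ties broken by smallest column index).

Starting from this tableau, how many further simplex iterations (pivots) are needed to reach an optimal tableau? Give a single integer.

pivot: x4 in, s1 out → z = 112/5
pivot: x3 in, s2 out → z = 650/9
pivot: x2 in, s3 out → z = 5690/63
No improving column remains; optimal.

3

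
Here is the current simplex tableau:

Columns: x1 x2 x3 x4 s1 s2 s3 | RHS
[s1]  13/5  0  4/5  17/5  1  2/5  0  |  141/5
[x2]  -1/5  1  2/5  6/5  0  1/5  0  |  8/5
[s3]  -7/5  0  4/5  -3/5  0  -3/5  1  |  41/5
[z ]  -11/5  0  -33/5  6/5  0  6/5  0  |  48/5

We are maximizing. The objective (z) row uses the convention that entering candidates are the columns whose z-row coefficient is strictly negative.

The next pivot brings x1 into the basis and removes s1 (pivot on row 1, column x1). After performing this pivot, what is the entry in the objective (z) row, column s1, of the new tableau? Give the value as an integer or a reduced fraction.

11/13

Pivot element is row 1, column x1: 13/5.
Normalize row 1: new (row 1, s1) = 1/(13/5) = 5/13.
z-row ← z-row − (-11/5)·(new row 1): 0 − (-11/5)·(5/13) = 11/13.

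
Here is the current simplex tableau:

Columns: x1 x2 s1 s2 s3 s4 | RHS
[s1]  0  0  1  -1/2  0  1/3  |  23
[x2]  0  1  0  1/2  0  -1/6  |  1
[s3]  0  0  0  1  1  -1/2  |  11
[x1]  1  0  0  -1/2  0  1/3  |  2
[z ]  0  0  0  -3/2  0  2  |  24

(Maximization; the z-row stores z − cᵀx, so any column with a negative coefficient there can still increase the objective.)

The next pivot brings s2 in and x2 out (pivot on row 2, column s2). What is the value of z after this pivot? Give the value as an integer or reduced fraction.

Minimum ratio for s2: 1/(1/2) = 2.
z changes by −(z-row coeff of s2)·ratio = −(-3/2)·2 = 3.
New z = 24 + 3 = 27.

27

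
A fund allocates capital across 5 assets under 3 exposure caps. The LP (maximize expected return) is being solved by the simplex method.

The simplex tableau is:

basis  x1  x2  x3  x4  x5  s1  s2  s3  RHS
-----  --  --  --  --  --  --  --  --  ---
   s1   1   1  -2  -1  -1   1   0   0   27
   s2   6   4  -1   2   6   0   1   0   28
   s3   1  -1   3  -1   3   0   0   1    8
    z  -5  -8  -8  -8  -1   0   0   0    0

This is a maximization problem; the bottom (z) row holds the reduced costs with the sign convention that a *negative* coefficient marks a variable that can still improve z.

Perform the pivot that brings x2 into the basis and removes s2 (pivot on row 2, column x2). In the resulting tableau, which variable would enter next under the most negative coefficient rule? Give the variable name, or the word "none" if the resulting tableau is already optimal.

Pivot element 4. New z-row = old z-row − (-8)·(row 2/4).
Updated z-row coefficients: x1: 7, x2: 0, x3: -10, x4: -4, x5: 11, s1: 0, s2: 2, s3: 0.
The most negative is -10 in column x3, so x3 would enter next.

x3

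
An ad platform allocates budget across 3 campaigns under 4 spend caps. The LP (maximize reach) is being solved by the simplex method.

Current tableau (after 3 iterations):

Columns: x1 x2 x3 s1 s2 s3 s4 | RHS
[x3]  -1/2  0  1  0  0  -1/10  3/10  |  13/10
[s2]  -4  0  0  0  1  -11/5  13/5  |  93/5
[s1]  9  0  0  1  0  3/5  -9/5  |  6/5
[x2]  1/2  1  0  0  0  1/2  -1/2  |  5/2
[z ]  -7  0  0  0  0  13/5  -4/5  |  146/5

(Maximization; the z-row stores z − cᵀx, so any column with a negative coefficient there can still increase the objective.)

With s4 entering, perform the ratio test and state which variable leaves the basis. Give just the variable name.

Ratios: row 1 (x3): (13/10)/(3/10) = 13/3; row 2 (s2): (93/5)/(13/5) = 93/13; row 3 (s1): entry -9/5 ≤ 0, skip; row 4 (x2): entry -1/2 ≤ 0, skip.
Minimum ratio 13/3 is in the x3 row, so x3 leaves.

x3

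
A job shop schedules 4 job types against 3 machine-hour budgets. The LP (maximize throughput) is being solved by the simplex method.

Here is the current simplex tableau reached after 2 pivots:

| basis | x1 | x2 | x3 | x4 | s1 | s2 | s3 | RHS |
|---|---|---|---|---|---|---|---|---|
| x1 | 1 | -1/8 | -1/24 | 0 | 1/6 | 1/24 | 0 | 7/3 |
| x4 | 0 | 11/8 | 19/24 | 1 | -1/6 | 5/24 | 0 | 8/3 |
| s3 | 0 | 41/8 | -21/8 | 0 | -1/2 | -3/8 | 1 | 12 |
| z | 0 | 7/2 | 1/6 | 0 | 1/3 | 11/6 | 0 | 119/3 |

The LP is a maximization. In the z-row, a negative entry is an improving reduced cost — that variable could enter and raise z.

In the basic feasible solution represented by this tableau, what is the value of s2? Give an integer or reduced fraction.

0

s2 is nonbasic (not in the basis column), so its value in the current BFS is 0.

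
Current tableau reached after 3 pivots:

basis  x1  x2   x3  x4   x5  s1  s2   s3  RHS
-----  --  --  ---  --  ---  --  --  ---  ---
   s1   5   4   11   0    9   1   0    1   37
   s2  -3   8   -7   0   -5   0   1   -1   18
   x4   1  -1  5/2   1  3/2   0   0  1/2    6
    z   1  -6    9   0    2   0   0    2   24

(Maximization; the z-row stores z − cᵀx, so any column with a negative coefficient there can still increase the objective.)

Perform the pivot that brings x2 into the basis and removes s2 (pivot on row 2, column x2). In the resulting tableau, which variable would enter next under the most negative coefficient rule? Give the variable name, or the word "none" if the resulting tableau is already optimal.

x5

Pivot element 8. New z-row = old z-row − (-6)·(row 2/8).
Updated z-row coefficients: x1: -5/4, x2: 0, x3: 15/4, x4: 0, x5: -7/4, s1: 0, s2: 3/4, s3: 5/4.
The most negative is -7/4 in column x5, so x5 would enter next.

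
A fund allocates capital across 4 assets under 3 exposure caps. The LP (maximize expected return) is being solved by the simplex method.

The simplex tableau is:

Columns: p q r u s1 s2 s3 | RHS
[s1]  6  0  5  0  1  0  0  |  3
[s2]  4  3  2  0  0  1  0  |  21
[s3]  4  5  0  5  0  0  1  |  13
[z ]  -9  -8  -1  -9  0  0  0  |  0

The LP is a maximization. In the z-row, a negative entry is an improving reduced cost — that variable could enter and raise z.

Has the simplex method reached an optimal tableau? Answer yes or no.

Column p has objective-row coefficient -9, which is negative; an improving pivot exists, so not yet optimal.

no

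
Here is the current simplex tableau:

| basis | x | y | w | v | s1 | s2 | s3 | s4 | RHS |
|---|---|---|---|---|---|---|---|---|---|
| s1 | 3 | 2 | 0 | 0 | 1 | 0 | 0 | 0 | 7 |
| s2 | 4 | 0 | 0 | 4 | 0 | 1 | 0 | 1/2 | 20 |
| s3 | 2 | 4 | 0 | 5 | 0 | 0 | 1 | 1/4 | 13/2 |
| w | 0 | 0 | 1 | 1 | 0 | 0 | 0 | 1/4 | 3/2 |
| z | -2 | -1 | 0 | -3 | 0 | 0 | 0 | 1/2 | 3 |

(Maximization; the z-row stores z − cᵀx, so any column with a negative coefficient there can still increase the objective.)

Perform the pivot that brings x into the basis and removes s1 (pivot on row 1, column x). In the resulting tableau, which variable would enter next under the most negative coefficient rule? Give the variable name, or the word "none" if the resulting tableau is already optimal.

Pivot element 3. New z-row = old z-row − (-2)·(row 1/3).
Updated z-row coefficients: x: 0, y: 1/3, w: 0, v: -3, s1: 2/3, s2: 0, s3: 0, s4: 1/2.
The most negative is -3 in column v, so v would enter next.

v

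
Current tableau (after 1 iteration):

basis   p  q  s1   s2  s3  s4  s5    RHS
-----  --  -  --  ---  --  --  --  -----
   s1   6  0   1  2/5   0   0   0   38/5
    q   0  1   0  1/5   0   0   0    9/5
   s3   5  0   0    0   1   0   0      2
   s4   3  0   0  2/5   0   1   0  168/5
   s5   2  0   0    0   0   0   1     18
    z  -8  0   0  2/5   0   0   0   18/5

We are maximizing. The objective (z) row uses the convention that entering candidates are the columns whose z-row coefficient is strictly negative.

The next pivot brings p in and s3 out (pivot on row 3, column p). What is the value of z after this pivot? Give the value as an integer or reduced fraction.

34/5

Minimum ratio for p: 2/5 = 2/5.
z changes by −(z-row coeff of p)·ratio = −(-8)·(2/5) = 16/5.
New z = 18/5 + (16/5) = 34/5.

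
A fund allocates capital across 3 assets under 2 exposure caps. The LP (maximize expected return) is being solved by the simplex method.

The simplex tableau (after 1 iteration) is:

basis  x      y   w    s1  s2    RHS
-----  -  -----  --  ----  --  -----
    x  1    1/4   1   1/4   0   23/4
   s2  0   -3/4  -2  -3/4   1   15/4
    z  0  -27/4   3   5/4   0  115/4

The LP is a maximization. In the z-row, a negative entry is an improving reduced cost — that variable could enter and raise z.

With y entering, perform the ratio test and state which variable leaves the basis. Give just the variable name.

Ratios: row 1 (x): (23/4)/(1/4) = 23; row 2 (s2): entry -3/4 ≤ 0, skip.
Minimum ratio 23 is in the x row, so x leaves.

x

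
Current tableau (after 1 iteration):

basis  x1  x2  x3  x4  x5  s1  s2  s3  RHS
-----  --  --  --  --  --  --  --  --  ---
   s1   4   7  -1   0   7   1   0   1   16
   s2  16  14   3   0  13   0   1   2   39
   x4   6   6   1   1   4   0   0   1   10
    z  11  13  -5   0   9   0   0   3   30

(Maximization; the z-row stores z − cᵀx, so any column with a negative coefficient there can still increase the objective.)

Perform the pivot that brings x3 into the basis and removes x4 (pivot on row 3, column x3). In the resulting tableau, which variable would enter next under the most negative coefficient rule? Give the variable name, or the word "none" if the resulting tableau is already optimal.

Pivot element 1. New z-row = old z-row − (-5)·(row 3/1).
Updated z-row coefficients: x1: 41, x2: 43, x3: 0, x4: 5, x5: 29, s1: 0, s2: 0, s3: 8.
No coefficient is strictly negative; the tableau after this pivot is optimal.

none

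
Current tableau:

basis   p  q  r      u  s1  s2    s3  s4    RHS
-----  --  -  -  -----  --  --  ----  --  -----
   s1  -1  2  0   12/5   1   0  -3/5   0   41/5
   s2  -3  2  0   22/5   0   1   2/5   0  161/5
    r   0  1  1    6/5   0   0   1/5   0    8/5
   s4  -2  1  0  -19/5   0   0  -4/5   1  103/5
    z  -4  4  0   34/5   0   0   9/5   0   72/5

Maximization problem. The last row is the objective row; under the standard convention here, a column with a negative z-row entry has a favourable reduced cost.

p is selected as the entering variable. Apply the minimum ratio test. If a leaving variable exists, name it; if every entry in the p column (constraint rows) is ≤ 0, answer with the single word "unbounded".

p-column entries: row 1: -1, row 2: -3, row 3: 0, row 4: -2. All ≤ 0, so p can increase without bound; the LP is unbounded in this direction.

unbounded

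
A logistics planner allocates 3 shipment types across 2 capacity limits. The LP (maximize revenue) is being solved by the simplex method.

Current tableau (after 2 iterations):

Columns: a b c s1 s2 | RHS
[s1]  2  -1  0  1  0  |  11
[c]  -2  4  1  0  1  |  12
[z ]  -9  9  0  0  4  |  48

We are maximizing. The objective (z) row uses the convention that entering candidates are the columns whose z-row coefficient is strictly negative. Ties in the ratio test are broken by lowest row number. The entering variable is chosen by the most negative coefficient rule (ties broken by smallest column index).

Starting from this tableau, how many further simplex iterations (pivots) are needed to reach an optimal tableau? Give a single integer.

1

pivot: a in, s1 out → z = 195/2
No improving column remains; optimal.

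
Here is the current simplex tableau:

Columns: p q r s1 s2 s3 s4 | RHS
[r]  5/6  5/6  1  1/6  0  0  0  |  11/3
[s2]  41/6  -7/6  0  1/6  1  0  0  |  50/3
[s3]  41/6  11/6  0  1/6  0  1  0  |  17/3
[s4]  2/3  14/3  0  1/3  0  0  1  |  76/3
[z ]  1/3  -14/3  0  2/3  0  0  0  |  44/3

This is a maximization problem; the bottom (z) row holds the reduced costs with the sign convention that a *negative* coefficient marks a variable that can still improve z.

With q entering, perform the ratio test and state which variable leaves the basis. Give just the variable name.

s3

Ratios: row 1 (r): (11/3)/(5/6) = 22/5; row 2 (s2): entry -7/6 ≤ 0, skip; row 3 (s3): (17/3)/(11/6) = 34/11; row 4 (s4): (76/3)/(14/3) = 38/7.
Minimum ratio 34/11 is in the s3 row, so s3 leaves.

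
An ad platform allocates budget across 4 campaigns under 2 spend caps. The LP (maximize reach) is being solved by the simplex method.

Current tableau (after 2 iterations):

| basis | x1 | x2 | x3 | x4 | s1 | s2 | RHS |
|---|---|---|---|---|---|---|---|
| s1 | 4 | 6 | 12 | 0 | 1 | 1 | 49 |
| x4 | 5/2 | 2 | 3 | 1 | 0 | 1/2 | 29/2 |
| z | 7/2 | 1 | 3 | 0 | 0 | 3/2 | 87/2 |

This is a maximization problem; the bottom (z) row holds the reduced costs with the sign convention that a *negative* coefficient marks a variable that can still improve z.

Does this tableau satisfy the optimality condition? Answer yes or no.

No objective-row coefficient is strictly negative, so no entering variable exists; the tableau is optimal.

yes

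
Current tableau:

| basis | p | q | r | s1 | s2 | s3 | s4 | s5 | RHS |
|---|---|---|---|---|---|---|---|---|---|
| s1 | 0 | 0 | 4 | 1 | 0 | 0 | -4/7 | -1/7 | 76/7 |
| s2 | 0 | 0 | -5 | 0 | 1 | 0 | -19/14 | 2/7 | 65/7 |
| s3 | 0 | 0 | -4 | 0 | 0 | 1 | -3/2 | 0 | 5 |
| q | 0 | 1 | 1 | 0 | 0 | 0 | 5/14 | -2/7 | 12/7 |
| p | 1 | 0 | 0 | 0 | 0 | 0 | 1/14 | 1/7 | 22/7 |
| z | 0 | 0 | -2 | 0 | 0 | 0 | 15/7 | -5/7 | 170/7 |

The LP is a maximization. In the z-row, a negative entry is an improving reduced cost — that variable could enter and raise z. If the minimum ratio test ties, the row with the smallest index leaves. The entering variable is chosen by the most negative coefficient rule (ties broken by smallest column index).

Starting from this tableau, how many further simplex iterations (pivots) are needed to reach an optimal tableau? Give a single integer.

3

pivot: r in, q out → z = 194/7
pivot: s5 in, s1 out → z = 230/7
pivot: q in, p out → z = 47
No improving column remains; optimal.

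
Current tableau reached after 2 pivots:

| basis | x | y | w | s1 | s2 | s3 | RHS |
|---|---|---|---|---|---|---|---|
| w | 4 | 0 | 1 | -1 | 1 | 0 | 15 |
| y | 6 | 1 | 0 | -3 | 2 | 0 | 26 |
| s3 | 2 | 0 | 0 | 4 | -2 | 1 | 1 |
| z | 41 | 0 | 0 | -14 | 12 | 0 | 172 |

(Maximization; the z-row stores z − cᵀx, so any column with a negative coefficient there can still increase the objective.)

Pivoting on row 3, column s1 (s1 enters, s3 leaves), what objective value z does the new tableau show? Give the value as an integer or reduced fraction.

351/2

Minimum ratio for s1: 1/4 = 1/4.
z changes by −(z-row coeff of s1)·ratio = −(-14)·(1/4) = 7/2.
New z = 172 + (7/2) = 351/2.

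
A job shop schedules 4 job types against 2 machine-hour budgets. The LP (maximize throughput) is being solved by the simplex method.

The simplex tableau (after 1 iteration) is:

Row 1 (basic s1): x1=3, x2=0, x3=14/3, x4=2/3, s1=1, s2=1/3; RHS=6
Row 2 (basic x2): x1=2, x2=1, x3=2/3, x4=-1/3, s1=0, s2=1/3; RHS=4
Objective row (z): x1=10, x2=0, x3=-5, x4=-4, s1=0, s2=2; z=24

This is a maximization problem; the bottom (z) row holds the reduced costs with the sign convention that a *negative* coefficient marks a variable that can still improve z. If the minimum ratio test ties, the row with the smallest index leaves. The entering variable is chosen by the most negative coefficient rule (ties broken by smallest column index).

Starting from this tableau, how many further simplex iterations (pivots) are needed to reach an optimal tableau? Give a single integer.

2

pivot: x3 in, s1 out → z = 213/7
pivot: x4 in, x3 out → z = 60
No improving column remains; optimal.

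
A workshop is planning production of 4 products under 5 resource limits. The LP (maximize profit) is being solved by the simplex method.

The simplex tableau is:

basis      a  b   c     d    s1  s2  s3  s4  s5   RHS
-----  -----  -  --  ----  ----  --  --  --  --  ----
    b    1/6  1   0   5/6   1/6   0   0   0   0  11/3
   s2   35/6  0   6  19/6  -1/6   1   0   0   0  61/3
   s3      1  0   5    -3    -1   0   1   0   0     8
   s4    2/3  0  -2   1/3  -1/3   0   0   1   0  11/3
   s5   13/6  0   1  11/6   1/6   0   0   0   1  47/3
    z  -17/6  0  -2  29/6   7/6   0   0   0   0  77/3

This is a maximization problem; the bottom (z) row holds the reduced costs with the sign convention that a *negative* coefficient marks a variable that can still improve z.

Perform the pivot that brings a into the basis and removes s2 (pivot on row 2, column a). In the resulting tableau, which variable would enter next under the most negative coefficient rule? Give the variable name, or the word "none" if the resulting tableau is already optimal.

Pivot element 35/6. New z-row = old z-row − (-17/6)·(row 2/(35/6)).
Updated z-row coefficients: a: 0, b: 0, c: 32/35, d: 223/35, s1: 38/35, s2: 17/35, s3: 0, s4: 0, s5: 0.
No coefficient is strictly negative; the tableau after this pivot is optimal.

none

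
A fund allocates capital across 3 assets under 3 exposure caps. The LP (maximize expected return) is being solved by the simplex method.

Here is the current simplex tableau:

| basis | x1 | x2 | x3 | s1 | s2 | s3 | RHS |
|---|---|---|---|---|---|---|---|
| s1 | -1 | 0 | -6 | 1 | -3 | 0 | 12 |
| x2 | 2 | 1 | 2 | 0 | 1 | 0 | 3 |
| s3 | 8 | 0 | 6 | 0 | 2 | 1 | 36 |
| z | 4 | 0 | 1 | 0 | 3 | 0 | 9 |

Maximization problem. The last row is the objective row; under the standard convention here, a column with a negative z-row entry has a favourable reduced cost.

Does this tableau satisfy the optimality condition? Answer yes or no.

No objective-row coefficient is strictly negative, so no entering variable exists; the tableau is optimal.

yes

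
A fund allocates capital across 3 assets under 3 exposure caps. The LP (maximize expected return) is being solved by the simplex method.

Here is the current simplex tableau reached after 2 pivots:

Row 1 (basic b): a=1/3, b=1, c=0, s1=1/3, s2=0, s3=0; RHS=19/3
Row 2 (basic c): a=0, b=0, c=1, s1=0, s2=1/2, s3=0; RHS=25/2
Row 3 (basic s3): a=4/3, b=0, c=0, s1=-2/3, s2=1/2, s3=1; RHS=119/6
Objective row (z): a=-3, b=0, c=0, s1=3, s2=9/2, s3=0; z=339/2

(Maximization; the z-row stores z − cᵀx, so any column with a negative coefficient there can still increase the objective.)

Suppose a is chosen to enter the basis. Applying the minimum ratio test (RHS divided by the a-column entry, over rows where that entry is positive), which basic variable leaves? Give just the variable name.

Ratios: row 1 (b): (19/3)/(1/3) = 19; row 2 (c): entry 0 ≤ 0, skip; row 3 (s3): (119/6)/(4/3) = 119/8.
Minimum ratio 119/8 is in the s3 row, so s3 leaves.

s3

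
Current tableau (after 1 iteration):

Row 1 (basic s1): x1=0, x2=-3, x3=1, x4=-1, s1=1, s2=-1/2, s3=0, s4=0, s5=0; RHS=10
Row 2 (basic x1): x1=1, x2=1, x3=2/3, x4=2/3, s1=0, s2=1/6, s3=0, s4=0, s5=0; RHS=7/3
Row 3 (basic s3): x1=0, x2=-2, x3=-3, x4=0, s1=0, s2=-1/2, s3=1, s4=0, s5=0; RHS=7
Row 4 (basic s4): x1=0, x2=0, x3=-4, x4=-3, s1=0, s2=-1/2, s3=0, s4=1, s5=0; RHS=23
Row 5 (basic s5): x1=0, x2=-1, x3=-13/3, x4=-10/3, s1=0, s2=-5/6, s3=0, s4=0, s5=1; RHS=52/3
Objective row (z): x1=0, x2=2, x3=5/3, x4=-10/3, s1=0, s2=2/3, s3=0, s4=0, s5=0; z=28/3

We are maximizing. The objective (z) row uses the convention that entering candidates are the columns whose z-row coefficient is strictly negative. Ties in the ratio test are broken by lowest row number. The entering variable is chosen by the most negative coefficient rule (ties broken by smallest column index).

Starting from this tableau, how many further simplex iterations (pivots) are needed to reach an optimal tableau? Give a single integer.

1

pivot: x4 in, x1 out → z = 21
No improving column remains; optimal.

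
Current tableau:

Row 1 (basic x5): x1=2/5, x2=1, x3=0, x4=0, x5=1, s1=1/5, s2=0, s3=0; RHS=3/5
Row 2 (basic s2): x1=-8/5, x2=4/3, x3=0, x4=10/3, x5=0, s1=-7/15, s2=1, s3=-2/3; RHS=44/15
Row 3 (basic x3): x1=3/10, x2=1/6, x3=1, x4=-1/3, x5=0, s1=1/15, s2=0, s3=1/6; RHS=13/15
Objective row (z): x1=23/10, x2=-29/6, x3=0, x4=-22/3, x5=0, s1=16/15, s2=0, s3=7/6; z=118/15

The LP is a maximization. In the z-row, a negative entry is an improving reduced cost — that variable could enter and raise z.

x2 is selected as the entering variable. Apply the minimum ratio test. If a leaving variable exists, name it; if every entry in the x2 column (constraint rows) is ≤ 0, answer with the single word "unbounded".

x5

Ratios: row 1 (x5): (3/5)/1 = 3/5; row 2 (s2): (44/15)/(4/3) = 11/5; row 3 (x3): (13/15)/(1/6) = 26/5.
Minimum ratio is in the x5 row, so x5 leaves.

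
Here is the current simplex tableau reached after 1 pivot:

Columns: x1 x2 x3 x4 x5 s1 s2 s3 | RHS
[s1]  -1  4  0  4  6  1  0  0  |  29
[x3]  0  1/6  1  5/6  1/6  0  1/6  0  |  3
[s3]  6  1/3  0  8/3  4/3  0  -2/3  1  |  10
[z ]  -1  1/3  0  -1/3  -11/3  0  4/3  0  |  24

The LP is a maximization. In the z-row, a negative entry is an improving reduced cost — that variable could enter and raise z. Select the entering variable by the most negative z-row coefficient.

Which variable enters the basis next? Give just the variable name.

Objective-row coefficients: x1: -1, x2: 1/3, x3: 0, x4: -1/3, x5: -11/3, s1: 0, s2: 4/3, s3: 0.
The most negative is -11/3 in column x5, so x5 enters.

x5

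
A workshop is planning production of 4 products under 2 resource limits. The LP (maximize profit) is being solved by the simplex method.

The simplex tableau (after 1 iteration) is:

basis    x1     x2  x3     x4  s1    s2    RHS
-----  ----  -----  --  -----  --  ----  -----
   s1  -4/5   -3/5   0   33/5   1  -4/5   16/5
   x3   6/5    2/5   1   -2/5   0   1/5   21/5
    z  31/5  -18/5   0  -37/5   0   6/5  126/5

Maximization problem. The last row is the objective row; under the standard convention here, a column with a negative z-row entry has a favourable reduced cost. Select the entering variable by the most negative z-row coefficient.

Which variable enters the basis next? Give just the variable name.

Objective-row coefficients: x1: 31/5, x2: -18/5, x3: 0, x4: -37/5, s1: 0, s2: 6/5.
The most negative is -37/5 in column x4, so x4 enters.

x4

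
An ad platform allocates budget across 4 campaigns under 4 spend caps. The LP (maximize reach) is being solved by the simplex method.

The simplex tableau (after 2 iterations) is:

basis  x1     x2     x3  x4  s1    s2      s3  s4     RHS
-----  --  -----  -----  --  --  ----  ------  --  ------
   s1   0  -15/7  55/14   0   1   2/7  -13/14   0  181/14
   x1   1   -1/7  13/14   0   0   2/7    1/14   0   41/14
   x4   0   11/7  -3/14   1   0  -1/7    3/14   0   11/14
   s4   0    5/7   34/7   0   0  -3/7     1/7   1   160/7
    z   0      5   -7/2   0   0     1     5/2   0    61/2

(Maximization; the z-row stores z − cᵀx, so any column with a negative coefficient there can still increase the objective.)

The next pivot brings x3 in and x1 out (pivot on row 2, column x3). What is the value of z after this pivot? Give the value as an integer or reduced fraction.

Minimum ratio for x3: (41/14)/(13/14) = 41/13.
z changes by −(z-row coeff of x3)·ratio = −(-7/2)·(41/13) = 287/26.
New z = 61/2 + (287/26) = 540/13.

540/13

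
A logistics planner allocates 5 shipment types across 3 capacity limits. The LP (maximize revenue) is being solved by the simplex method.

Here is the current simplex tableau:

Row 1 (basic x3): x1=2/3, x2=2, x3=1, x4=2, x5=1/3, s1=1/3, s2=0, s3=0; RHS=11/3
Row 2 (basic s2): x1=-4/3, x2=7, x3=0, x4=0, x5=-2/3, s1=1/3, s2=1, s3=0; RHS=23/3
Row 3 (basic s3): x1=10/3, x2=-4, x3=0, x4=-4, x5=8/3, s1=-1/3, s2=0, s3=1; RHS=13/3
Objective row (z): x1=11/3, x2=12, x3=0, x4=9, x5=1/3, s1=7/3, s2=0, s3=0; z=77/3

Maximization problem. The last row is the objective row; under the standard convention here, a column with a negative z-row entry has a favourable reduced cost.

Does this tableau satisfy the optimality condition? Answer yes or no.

No objective-row coefficient is strictly negative, so no entering variable exists; the tableau is optimal.

yes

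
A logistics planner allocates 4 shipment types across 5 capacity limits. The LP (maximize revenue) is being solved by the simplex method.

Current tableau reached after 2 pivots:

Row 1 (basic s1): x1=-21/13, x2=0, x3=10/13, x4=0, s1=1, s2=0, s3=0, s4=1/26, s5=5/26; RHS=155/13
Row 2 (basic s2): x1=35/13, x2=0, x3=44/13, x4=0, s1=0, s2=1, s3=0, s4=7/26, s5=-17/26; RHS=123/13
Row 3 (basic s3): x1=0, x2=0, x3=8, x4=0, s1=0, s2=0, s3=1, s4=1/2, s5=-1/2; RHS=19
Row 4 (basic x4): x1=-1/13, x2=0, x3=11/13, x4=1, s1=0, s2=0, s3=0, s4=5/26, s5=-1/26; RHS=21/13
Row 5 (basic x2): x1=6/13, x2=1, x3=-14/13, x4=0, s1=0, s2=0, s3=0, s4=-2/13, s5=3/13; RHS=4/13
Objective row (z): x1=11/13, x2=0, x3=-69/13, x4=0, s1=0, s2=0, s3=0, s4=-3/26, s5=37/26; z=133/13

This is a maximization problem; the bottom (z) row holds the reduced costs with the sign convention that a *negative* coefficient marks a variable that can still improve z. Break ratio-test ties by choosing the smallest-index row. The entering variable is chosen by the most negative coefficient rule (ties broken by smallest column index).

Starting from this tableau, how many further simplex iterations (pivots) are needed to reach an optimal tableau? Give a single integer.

1

pivot: x3 in, x4 out → z = 224/11
No improving column remains; optimal.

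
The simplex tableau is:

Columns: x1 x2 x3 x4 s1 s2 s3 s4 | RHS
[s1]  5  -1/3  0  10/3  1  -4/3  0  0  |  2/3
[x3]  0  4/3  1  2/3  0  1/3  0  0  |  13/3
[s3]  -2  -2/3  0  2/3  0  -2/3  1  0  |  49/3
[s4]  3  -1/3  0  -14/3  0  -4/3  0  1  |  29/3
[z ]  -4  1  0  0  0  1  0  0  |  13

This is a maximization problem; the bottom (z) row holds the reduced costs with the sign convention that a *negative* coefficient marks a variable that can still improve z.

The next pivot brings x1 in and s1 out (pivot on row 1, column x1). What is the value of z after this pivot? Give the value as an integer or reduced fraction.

Minimum ratio for x1: (2/3)/5 = 2/15.
z changes by −(z-row coeff of x1)·ratio = −(-4)·(2/15) = 8/15.
New z = 13 + (8/15) = 203/15.

203/15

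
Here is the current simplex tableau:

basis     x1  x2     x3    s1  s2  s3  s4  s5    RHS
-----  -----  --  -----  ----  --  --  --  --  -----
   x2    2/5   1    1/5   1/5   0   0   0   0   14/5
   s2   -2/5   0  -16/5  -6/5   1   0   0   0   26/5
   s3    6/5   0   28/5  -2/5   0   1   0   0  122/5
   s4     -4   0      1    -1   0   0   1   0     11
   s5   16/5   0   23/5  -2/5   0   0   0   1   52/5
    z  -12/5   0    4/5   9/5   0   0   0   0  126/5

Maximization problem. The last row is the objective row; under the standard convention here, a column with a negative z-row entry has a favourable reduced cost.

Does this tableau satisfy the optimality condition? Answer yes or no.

Column x1 has objective-row coefficient -12/5, which is negative; an improving pivot exists, so not yet optimal.

no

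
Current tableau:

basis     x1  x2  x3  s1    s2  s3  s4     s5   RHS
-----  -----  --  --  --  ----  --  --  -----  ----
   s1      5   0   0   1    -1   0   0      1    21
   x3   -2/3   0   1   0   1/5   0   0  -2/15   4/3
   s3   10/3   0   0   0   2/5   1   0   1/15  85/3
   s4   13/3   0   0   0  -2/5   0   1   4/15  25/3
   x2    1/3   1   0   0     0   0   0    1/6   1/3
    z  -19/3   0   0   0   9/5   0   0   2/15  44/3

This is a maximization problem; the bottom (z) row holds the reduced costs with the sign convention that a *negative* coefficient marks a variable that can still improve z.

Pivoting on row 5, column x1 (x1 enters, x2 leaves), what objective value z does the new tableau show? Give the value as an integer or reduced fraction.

Minimum ratio for x1: (1/3)/(1/3) = 1.
z changes by −(z-row coeff of x1)·ratio = −(-19/3)·1 = 19/3.
New z = 44/3 + (19/3) = 21.

21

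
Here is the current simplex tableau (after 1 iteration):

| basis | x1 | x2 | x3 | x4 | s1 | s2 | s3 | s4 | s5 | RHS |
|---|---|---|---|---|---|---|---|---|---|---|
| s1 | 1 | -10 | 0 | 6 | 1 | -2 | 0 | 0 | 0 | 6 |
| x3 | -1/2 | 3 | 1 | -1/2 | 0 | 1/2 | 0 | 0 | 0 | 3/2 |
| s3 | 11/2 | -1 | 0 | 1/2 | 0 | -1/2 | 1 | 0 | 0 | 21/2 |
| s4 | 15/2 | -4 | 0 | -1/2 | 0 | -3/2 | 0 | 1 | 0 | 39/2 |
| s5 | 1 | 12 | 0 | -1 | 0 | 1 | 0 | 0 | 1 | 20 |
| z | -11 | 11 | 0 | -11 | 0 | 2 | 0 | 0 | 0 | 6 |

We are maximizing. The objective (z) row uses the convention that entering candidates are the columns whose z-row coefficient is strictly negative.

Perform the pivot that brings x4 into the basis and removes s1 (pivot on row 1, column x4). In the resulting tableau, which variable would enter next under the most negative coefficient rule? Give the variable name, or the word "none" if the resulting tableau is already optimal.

Pivot element 6. New z-row = old z-row − (-11)·(row 1/6).
Updated z-row coefficients: x1: -55/6, x2: -22/3, x3: 0, x4: 0, s1: 11/6, s2: -5/3, s3: 0, s4: 0, s5: 0.
The most negative is -55/6 in column x1, so x1 would enter next.

x1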